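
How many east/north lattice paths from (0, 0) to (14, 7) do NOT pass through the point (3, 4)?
Number of paths = 103540

Total paths from (0, 0) to (14, 7): C(21, 14) = 116280. Paths through (3, 4): (paths (0, 0) → (3, 4)) × (paths (3, 4) → (14, 7)) = C(7, 3) · C(14, 11) = 35 · 364 = 12740. Avoidance count = 116280 − 12740 = 103540.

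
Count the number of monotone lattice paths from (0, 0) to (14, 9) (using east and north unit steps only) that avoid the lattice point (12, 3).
Number of paths = 804450

Total paths from (0, 0) to (14, 9): C(23, 14) = 817190. Paths through (12, 3): (paths (0, 0) → (12, 3)) × (paths (12, 3) → (14, 9)) = C(15, 12) · C(8, 2) = 455 · 28 = 12740. Avoidance count = 817190 − 12740 = 804450.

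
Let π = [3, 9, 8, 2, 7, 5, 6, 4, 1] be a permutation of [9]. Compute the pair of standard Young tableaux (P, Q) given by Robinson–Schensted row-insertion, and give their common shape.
P = [1, 4, 6] / [2, 5] / [3] / [7] / [8] / [9];  Q = [1, 2, 7] / [3, 5] / [4] / [6] / [8] / [9];  common shape = (3, 2, 1, 1, 1, 1)

Row-insert the values π_1, π_2, … into P one at a time, bumping the leftmost entry strictly greater than the inserted value down to the next row. The recording tableau Q records, in position (i, j), the step at which that cell was added to P.
  Insert 3 (step 1): P = [3];  Q = [1]
  Insert 9 (step 2): P = [3, 9];  Q = [1, 2]
  Insert 8 (step 3): P = [3, 8] / [9];  Q = [1, 2] / [3]
  Insert 2 (step 4): P = [2, 8] / [3] / [9];  Q = [1, 2] / [3] / [4]
  Insert 7 (step 5): P = [2, 7] / [3, 8] / [9];  Q = [1, 2] / [3, 5] / [4]
  Insert 5 (step 6): P = [2, 5] / [3, 7] / [8] / [9];  Q = [1, 2] / [3, 5] / [4] / [6]
  Insert 6 (step 7): P = [2, 5, 6] / [3, 7] / [8] / [9];  Q = [1, 2, 7] / [3, 5] / [4] / [6]
  Insert 4 (step 8): P = [2, 4, 6] / [3, 5] / [7] / [8] / [9];  Q = [1, 2, 7] / [3, 5] / [4] / [6] / [8]
  Insert 1 (step 9): P = [1, 4, 6] / [2, 5] / [3] / [7] / [8] / [9];  Q = [1, 2, 7] / [3, 5] / [4] / [6] / [8] / [9]
Final shape: (3, 2, 1, 1, 1, 1).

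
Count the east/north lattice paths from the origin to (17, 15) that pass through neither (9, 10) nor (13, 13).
Number of paths = 339321684

Inclusion–exclusion. Total paths: C(32, 17) = 565722720. Through P₁: C(19, 9)·C(13, 8) = 118890486. Through P₂: C(26, 13)·C(6, 4) = 156009000. Since P₁ is strictly southwest of P₂, a monotone path through both must visit P₁ then P₂; paths through both = C(19, 9)·C(7, 4)·C(6, 4) = 48498450. Avoid both = 565722720 − 118890486 − 156009000 + 48498450 = 339321684.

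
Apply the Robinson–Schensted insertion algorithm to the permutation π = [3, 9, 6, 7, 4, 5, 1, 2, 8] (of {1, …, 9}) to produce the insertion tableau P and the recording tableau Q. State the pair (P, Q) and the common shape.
P = [1, 2, 5, 8] / [3, 4] / [6, 7] / [9];  Q = [1, 2, 4, 9] / [3, 6] / [5, 8] / [7];  common shape = (4, 2, 2, 1)

Row-insert the values π_1, π_2, … into P one at a time, bumping the leftmost entry strictly greater than the inserted value down to the next row. The recording tableau Q records, in position (i, j), the step at which that cell was added to P.
  Insert 3 (step 1): P = [3];  Q = [1]
  Insert 9 (step 2): P = [3, 9];  Q = [1, 2]
  Insert 6 (step 3): P = [3, 6] / [9];  Q = [1, 2] / [3]
  Insert 7 (step 4): P = [3, 6, 7] / [9];  Q = [1, 2, 4] / [3]
  Insert 4 (step 5): P = [3, 4, 7] / [6] / [9];  Q = [1, 2, 4] / [3] / [5]
  Insert 5 (step 6): P = [3, 4, 5] / [6, 7] / [9];  Q = [1, 2, 4] / [3, 6] / [5]
  Insert 1 (step 7): P = [1, 4, 5] / [3, 7] / [6] / [9];  Q = [1, 2, 4] / [3, 6] / [5] / [7]
  Insert 2 (step 8): P = [1, 2, 5] / [3, 4] / [6, 7] / [9];  Q = [1, 2, 4] / [3, 6] / [5, 8] / [7]
  Insert 8 (step 9): P = [1, 2, 5, 8] / [3, 4] / [6, 7] / [9];  Q = [1, 2, 4, 9] / [3, 6] / [5, 8] / [7]
Final shape: (4, 2, 2, 1).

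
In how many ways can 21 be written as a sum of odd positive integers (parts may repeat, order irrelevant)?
p_odd(21) = 76

Enumerate partitions using only odd parts via the recurrence o(n, m) = o(n, m−2) + o(n−m, m) over odd m, starting from the largest odd part ≤ n. This gives p_odd(21) = 76. (Euler's theorem: equals the count of distinct-part partitions.)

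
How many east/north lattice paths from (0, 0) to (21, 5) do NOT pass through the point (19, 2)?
Number of paths = 63680

Total paths from (0, 0) to (21, 5): C(26, 21) = 65780. Paths through (19, 2): (paths (0, 0) → (19, 2)) × (paths (19, 2) → (21, 5)) = C(21, 19) · C(5, 2) = 210 · 10 = 2100. Avoidance count = 65780 − 2100 = 63680.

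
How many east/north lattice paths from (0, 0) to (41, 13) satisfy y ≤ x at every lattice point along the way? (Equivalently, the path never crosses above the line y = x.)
Number of paths = 765169213410

By the reflection principle (André's argument), the number of monotone paths to (41, 13) with n ≤ m that never go above y = x is C(54, 41) − C(54, 42) = 1108176102180 − 343006888770 = 765169213410.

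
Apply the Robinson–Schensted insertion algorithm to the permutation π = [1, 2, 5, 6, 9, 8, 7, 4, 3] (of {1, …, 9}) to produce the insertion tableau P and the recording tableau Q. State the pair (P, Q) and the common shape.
P = [1, 2, 3, 6, 7] / [4] / [5] / [8] / [9];  Q = [1, 2, 3, 4, 5] / [6] / [7] / [8] / [9];  common shape = (5, 1, 1, 1, 1)

Row-insert the values π_1, π_2, … into P one at a time, bumping the leftmost entry strictly greater than the inserted value down to the next row. The recording tableau Q records, in position (i, j), the step at which that cell was added to P.
  Insert 1 (step 1): P = [1];  Q = [1]
  Insert 2 (step 2): P = [1, 2];  Q = [1, 2]
  Insert 5 (step 3): P = [1, 2, 5];  Q = [1, 2, 3]
  Insert 6 (step 4): P = [1, 2, 5, 6];  Q = [1, 2, 3, 4]
  Insert 9 (step 5): P = [1, 2, 5, 6, 9];  Q = [1, 2, 3, 4, 5]
  Insert 8 (step 6): P = [1, 2, 5, 6, 8] / [9];  Q = [1, 2, 3, 4, 5] / [6]
  Insert 7 (step 7): P = [1, 2, 5, 6, 7] / [8] / [9];  Q = [1, 2, 3, 4, 5] / [6] / [7]
  Insert 4 (step 8): P = [1, 2, 4, 6, 7] / [5] / [8] / [9];  Q = [1, 2, 3, 4, 5] / [6] / [7] / [8]
  Insert 3 (step 9): P = [1, 2, 3, 6, 7] / [4] / [5] / [8] / [9];  Q = [1, 2, 3, 4, 5] / [6] / [7] / [8] / [9]
Final shape: (5, 1, 1, 1, 1).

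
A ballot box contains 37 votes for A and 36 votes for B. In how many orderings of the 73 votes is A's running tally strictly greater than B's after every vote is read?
Strict-lead orderings = 11959798385860453492

Total orderings of the 73 votes with 37 for A: C(73, 37) = 873065282167813104916. By the Bertrand ballot formula (Cycle Lemma / reflection principle), the number of orderings in which A is strictly ahead of B throughout is (p − q)/(p + q) · C(p + q, p) = (37 − 36)/(37 + 36) · 873065282167813104916 = 11959798385860453492.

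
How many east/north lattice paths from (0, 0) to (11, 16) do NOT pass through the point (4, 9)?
Number of paths = 10584015

Total paths from (0, 0) to (11, 16): C(27, 11) = 13037895. Paths through (4, 9): (paths (0, 0) → (4, 9)) × (paths (4, 9) → (11, 16)) = C(13, 4) · C(14, 7) = 715 · 3432 = 2453880. Avoidance count = 13037895 − 2453880 = 10584015.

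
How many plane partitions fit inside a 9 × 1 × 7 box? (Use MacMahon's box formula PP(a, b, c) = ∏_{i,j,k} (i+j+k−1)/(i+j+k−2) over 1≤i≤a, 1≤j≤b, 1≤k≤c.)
PP(9, 1, 7) = 11440

Evaluate the triple product over i = 1..9, j = 1..1, k = 1..7. The factors are (2/1) · (3/2) · (4/3) · (5/4) · (6/5) · (7/6) · (8/7) · (3/2) · … (63 factors total). The numerators and denominators telescope so the product is an integer; carrying out the multiplication exactly gives PP(9, 1, 7) = 11440.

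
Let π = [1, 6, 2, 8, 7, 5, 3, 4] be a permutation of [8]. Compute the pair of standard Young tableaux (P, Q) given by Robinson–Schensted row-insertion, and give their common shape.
P = [1, 2, 3, 4] / [5, 7] / [6] / [8];  Q = [1, 2, 4, 8] / [3, 5] / [6] / [7];  common shape = (4, 2, 1, 1)

Row-insert the values π_1, π_2, … into P one at a time, bumping the leftmost entry strictly greater than the inserted value down to the next row. The recording tableau Q records, in position (i, j), the step at which that cell was added to P.
  Insert 1 (step 1): P = [1];  Q = [1]
  Insert 6 (step 2): P = [1, 6];  Q = [1, 2]
  Insert 2 (step 3): P = [1, 2] / [6];  Q = [1, 2] / [3]
  Insert 8 (step 4): P = [1, 2, 8] / [6];  Q = [1, 2, 4] / [3]
  Insert 7 (step 5): P = [1, 2, 7] / [6, 8];  Q = [1, 2, 4] / [3, 5]
  Insert 5 (step 6): P = [1, 2, 5] / [6, 7] / [8];  Q = [1, 2, 4] / [3, 5] / [6]
  Insert 3 (step 7): P = [1, 2, 3] / [5, 7] / [6] / [8];  Q = [1, 2, 4] / [3, 5] / [6] / [7]
  Insert 4 (step 8): P = [1, 2, 3, 4] / [5, 7] / [6] / [8];  Q = [1, 2, 4, 8] / [3, 5] / [6] / [7]
Final shape: (4, 2, 1, 1).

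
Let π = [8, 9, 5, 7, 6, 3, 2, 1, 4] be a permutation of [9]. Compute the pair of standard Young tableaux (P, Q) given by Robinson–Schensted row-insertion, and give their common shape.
P = [1, 4] / [2, 6] / [3, 9] / [5] / [7] / [8];  Q = [1, 2] / [3, 4] / [5, 9] / [6] / [7] / [8];  common shape = (2, 2, 2, 1, 1, 1)

Row-insert the values π_1, π_2, … into P one at a time, bumping the leftmost entry strictly greater than the inserted value down to the next row. The recording tableau Q records, in position (i, j), the step at which that cell was added to P.
  Insert 8 (step 1): P = [8];  Q = [1]
  Insert 9 (step 2): P = [8, 9];  Q = [1, 2]
  Insert 5 (step 3): P = [5, 9] / [8];  Q = [1, 2] / [3]
  Insert 7 (step 4): P = [5, 7] / [8, 9];  Q = [1, 2] / [3, 4]
  Insert 6 (step 5): P = [5, 6] / [7, 9] / [8];  Q = [1, 2] / [3, 4] / [5]
  Insert 3 (step 6): P = [3, 6] / [5, 9] / [7] / [8];  Q = [1, 2] / [3, 4] / [5] / [6]
  Insert 2 (step 7): P = [2, 6] / [3, 9] / [5] / [7] / [8];  Q = [1, 2] / [3, 4] / [5] / [6] / [7]
  Insert 1 (step 8): P = [1, 6] / [2, 9] / [3] / [5] / [7] / [8];  Q = [1, 2] / [3, 4] / [5] / [6] / [7] / [8]
  Insert 4 (step 9): P = [1, 4] / [2, 6] / [3, 9] / [5] / [7] / [8];  Q = [1, 2] / [3, 4] / [5, 9] / [6] / [7] / [8]
Final shape: (2, 2, 2, 1, 1, 1).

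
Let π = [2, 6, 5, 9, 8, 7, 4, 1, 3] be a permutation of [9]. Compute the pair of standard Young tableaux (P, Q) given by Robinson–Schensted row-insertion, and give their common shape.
P = [1, 3, 7] / [2, 4] / [5, 8] / [6] / [9];  Q = [1, 2, 4] / [3, 5] / [6, 9] / [7] / [8];  common shape = (3, 2, 2, 1, 1)

Row-insert the values π_1, π_2, … into P one at a time, bumping the leftmost entry strictly greater than the inserted value down to the next row. The recording tableau Q records, in position (i, j), the step at which that cell was added to P.
  Insert 2 (step 1): P = [2];  Q = [1]
  Insert 6 (step 2): P = [2, 6];  Q = [1, 2]
  Insert 5 (step 3): P = [2, 5] / [6];  Q = [1, 2] / [3]
  Insert 9 (step 4): P = [2, 5, 9] / [6];  Q = [1, 2, 4] / [3]
  Insert 8 (step 5): P = [2, 5, 8] / [6, 9];  Q = [1, 2, 4] / [3, 5]
  Insert 7 (step 6): P = [2, 5, 7] / [6, 8] / [9];  Q = [1, 2, 4] / [3, 5] / [6]
  Insert 4 (step 7): P = [2, 4, 7] / [5, 8] / [6] / [9];  Q = [1, 2, 4] / [3, 5] / [6] / [7]
  Insert 1 (step 8): P = [1, 4, 7] / [2, 8] / [5] / [6] / [9];  Q = [1, 2, 4] / [3, 5] / [6] / [7] / [8]
  Insert 3 (step 9): P = [1, 3, 7] / [2, 4] / [5, 8] / [6] / [9];  Q = [1, 2, 4] / [3, 5] / [6, 9] / [7] / [8]
Final shape: (3, 2, 2, 1, 1).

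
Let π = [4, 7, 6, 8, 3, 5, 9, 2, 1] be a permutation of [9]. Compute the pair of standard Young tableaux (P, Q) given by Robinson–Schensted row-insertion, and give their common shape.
P = [1, 5, 8, 9] / [2, 6] / [3] / [4] / [7];  Q = [1, 2, 4, 7] / [3, 6] / [5] / [8] / [9];  common shape = (4, 2, 1, 1, 1)

Row-insert the values π_1, π_2, … into P one at a time, bumping the leftmost entry strictly greater than the inserted value down to the next row. The recording tableau Q records, in position (i, j), the step at which that cell was added to P.
  Insert 4 (step 1): P = [4];  Q = [1]
  Insert 7 (step 2): P = [4, 7];  Q = [1, 2]
  Insert 6 (step 3): P = [4, 6] / [7];  Q = [1, 2] / [3]
  Insert 8 (step 4): P = [4, 6, 8] / [7];  Q = [1, 2, 4] / [3]
  Insert 3 (step 5): P = [3, 6, 8] / [4] / [7];  Q = [1, 2, 4] / [3] / [5]
  Insert 5 (step 6): P = [3, 5, 8] / [4, 6] / [7];  Q = [1, 2, 4] / [3, 6] / [5]
  Insert 9 (step 7): P = [3, 5, 8, 9] / [4, 6] / [7];  Q = [1, 2, 4, 7] / [3, 6] / [5]
  Insert 2 (step 8): P = [2, 5, 8, 9] / [3, 6] / [4] / [7];  Q = [1, 2, 4, 7] / [3, 6] / [5] / [8]
  Insert 1 (step 9): P = [1, 5, 8, 9] / [2, 6] / [3] / [4] / [7];  Q = [1, 2, 4, 7] / [3, 6] / [5] / [8] / [9]
Final shape: (4, 2, 1, 1, 1).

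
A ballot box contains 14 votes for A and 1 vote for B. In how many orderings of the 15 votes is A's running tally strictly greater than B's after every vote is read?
Strict-lead orderings = 13

Total orderings of the 15 votes with 14 for A: C(15, 14) = 15. By the Bertrand ballot formula (Cycle Lemma / reflection principle), the number of orderings in which A is strictly ahead of B throughout is (p − q)/(p + q) · C(p + q, p) = (14 − 1)/(14 + 1) · 15 = 13.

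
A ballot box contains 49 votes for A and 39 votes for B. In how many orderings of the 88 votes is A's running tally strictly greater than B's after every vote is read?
Strict-lead orderings = 1698754643257653577894500

Total orderings of the 88 votes with 49 for A: C(88, 49) = 14949040860667351485471600. By the Bertrand ballot formula (Cycle Lemma / reflection principle), the number of orderings in which A is strictly ahead of B throughout is (p − q)/(p + q) · C(p + q, p) = (49 − 39)/(49 + 39) · 14949040860667351485471600 = 1698754643257653577894500.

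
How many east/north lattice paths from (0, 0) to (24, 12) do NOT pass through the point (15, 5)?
Number of paths = 1074311940

Total paths from (0, 0) to (24, 12): C(36, 24) = 1251677700. Paths through (15, 5): (paths (0, 0) → (15, 5)) × (paths (15, 5) → (24, 12)) = C(20, 15) · C(16, 9) = 15504 · 11440 = 177365760. Avoidance count = 1251677700 − 177365760 = 1074311940.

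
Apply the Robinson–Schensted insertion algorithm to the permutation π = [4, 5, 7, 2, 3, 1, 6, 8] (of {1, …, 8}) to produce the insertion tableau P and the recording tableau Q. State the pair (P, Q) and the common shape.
P = [1, 3, 6, 8] / [2, 5, 7] / [4];  Q = [1, 2, 3, 8] / [4, 5, 7] / [6];  common shape = (4, 3, 1)

Row-insert the values π_1, π_2, … into P one at a time, bumping the leftmost entry strictly greater than the inserted value down to the next row. The recording tableau Q records, in position (i, j), the step at which that cell was added to P.
  Insert 4 (step 1): P = [4];  Q = [1]
  Insert 5 (step 2): P = [4, 5];  Q = [1, 2]
  Insert 7 (step 3): P = [4, 5, 7];  Q = [1, 2, 3]
  Insert 2 (step 4): P = [2, 5, 7] / [4];  Q = [1, 2, 3] / [4]
  Insert 3 (step 5): P = [2, 3, 7] / [4, 5];  Q = [1, 2, 3] / [4, 5]
  Insert 1 (step 6): P = [1, 3, 7] / [2, 5] / [4];  Q = [1, 2, 3] / [4, 5] / [6]
  Insert 6 (step 7): P = [1, 3, 6] / [2, 5, 7] / [4];  Q = [1, 2, 3] / [4, 5, 7] / [6]
  Insert 8 (step 8): P = [1, 3, 6, 8] / [2, 5, 7] / [4];  Q = [1, 2, 3, 8] / [4, 5, 7] / [6]
Final shape: (4, 3, 1).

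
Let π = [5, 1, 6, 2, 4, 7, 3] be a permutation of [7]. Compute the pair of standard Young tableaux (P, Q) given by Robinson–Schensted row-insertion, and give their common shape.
P = [1, 2, 3, 7] / [4, 6] / [5];  Q = [1, 3, 5, 6] / [2, 4] / [7];  common shape = (4, 2, 1)

Row-insert the values π_1, π_2, … into P one at a time, bumping the leftmost entry strictly greater than the inserted value down to the next row. The recording tableau Q records, in position (i, j), the step at which that cell was added to P.
  Insert 5 (step 1): P = [5];  Q = [1]
  Insert 1 (step 2): P = [1] / [5];  Q = [1] / [2]
  Insert 6 (step 3): P = [1, 6] / [5];  Q = [1, 3] / [2]
  Insert 2 (step 4): P = [1, 2] / [5, 6];  Q = [1, 3] / [2, 4]
  Insert 4 (step 5): P = [1, 2, 4] / [5, 6];  Q = [1, 3, 5] / [2, 4]
  Insert 7 (step 6): P = [1, 2, 4, 7] / [5, 6];  Q = [1, 3, 5, 6] / [2, 4]
  Insert 3 (step 7): P = [1, 2, 3, 7] / [4, 6] / [5];  Q = [1, 3, 5, 6] / [2, 4] / [7]
Final shape: (4, 2, 1).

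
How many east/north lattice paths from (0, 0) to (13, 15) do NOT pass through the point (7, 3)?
Number of paths = 35214480

Total paths from (0, 0) to (13, 15): C(28, 13) = 37442160. Paths through (7, 3): (paths (0, 0) → (7, 3)) × (paths (7, 3) → (13, 15)) = C(10, 7) · C(18, 6) = 120 · 18564 = 2227680. Avoidance count = 37442160 − 2227680 = 35214480.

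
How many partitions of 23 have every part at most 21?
p(23, parts ≤ 21) = 1253

Use the recurrence p(n, m) = p(n, m−1) + p(n−m, m): either the largest part is < m (count p(n, m−1)) or the largest part is exactly m (remove one copy of m, count p(n−m, m)). With p(0, ·) = 1 this gives p(23, parts ≤ 21) = 1253. (By conjugating Young diagrams, this also counts partitions of 23 into at most 21 parts.)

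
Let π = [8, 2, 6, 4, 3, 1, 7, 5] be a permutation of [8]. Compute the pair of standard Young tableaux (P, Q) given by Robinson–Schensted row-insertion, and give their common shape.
P = [1, 3, 5] / [2, 7] / [4] / [6] / [8];  Q = [1, 3, 7] / [2, 8] / [4] / [5] / [6];  common shape = (3, 2, 1, 1, 1)

Row-insert the values π_1, π_2, … into P one at a time, bumping the leftmost entry strictly greater than the inserted value down to the next row. The recording tableau Q records, in position (i, j), the step at which that cell was added to P.
  Insert 8 (step 1): P = [8];  Q = [1]
  Insert 2 (step 2): P = [2] / [8];  Q = [1] / [2]
  Insert 6 (step 3): P = [2, 6] / [8];  Q = [1, 3] / [2]
  Insert 4 (step 4): P = [2, 4] / [6] / [8];  Q = [1, 3] / [2] / [4]
  Insert 3 (step 5): P = [2, 3] / [4] / [6] / [8];  Q = [1, 3] / [2] / [4] / [5]
  Insert 1 (step 6): P = [1, 3] / [2] / [4] / [6] / [8];  Q = [1, 3] / [2] / [4] / [5] / [6]
  Insert 7 (step 7): P = [1, 3, 7] / [2] / [4] / [6] / [8];  Q = [1, 3, 7] / [2] / [4] / [5] / [6]
  Insert 5 (step 8): P = [1, 3, 5] / [2, 7] / [4] / [6] / [8];  Q = [1, 3, 7] / [2, 8] / [4] / [5] / [6]
Final shape: (3, 2, 1, 1, 1).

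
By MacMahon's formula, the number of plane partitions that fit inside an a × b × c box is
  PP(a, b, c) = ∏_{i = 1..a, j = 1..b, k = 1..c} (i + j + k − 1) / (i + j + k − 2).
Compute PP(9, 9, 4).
PP(9, 9, 4) = 1832516612010448

Evaluate the triple product over i = 1..9, j = 1..9, k = 1..4. The factors are (2/1) · (3/2) · (4/3) · (5/4) · (3/2) · (4/3) · (5/4) · (6/5) · … (324 factors total). The numerators and denominators telescope so the product is an integer; carrying out the multiplication exactly gives PP(9, 9, 4) = 1832516612010448.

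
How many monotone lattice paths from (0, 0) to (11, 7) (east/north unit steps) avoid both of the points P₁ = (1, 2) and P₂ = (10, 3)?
Number of paths = 21535

Inclusion–exclusion. Total paths: C(18, 11) = 31824. Through P₁: C(3, 1)·C(15, 10) = 9009. Through P₂: C(13, 10)·C(5, 1) = 1430. Since P₁ is strictly southwest of P₂, a monotone path through both must visit P₁ then P₂; paths through both = C(3, 1)·C(10, 9)·C(5, 1) = 150. Avoid both = 31824 − 9009 − 1430 + 150 = 21535.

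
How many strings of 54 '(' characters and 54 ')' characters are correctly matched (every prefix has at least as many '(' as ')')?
C_54 = 451959718027953471447609509424

These balanced parentheses are counted by the Catalan number C_n = (1/(n + 1)) · C(2n, n). For n = 54: C_54 = (1/55) · C(108, 54) = 24857784491537440929618523018320/55 = 451959718027953471447609509424.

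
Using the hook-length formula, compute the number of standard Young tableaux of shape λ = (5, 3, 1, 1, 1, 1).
# SYT of shape (5, 3, 1, 1, 1, 1) = 3564

Hook-length formula: f^λ = n! / Π hook(c), product over all cells c of the Young diagram. For λ = (5, 3, 1, 1, 1, 1), n = 12 boxes. Hook lengths by row (left-to-right, top-to-bottom): [10, 5, 4, 2, 1]; [7, 2, 1]; [4]; [3]; [2]; [1]. Product of hooks = 134400. So f^λ = 12! / 134400 = 479001600 / 134400 = 3564.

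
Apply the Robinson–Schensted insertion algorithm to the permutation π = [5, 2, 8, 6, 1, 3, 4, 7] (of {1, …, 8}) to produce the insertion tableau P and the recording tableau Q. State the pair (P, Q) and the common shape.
P = [1, 3, 4, 7] / [2, 6] / [5, 8];  Q = [1, 3, 7, 8] / [2, 4] / [5, 6];  common shape = (4, 2, 2)

Row-insert the values π_1, π_2, … into P one at a time, bumping the leftmost entry strictly greater than the inserted value down to the next row. The recording tableau Q records, in position (i, j), the step at which that cell was added to P.
  Insert 5 (step 1): P = [5];  Q = [1]
  Insert 2 (step 2): P = [2] / [5];  Q = [1] / [2]
  Insert 8 (step 3): P = [2, 8] / [5];  Q = [1, 3] / [2]
  Insert 6 (step 4): P = [2, 6] / [5, 8];  Q = [1, 3] / [2, 4]
  Insert 1 (step 5): P = [1, 6] / [2, 8] / [5];  Q = [1, 3] / [2, 4] / [5]
  Insert 3 (step 6): P = [1, 3] / [2, 6] / [5, 8];  Q = [1, 3] / [2, 4] / [5, 6]
  Insert 4 (step 7): P = [1, 3, 4] / [2, 6] / [5, 8];  Q = [1, 3, 7] / [2, 4] / [5, 6]
  Insert 7 (step 8): P = [1, 3, 4, 7] / [2, 6] / [5, 8];  Q = [1, 3, 7, 8] / [2, 4] / [5, 6]
Final shape: (4, 2, 2).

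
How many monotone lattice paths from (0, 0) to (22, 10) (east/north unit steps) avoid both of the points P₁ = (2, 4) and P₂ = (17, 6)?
Number of paths = 48596508

Inclusion–exclusion. Total paths: C(32, 22) = 64512240. Through P₁: C(6, 2)·C(26, 20) = 3453450. Through P₂: C(23, 17)·C(9, 5) = 12719322. Since P₁ is strictly southwest of P₂, a monotone path through both must visit P₁ then P₂; paths through both = C(6, 2)·C(17, 15)·C(9, 5) = 257040. Avoid both = 64512240 − 3453450 − 12719322 + 257040 = 48596508.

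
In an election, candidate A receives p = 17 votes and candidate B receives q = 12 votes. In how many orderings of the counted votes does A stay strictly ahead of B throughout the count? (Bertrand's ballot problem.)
Strict-lead orderings = 8947575

Total orderings of the 29 votes with 17 for A: C(29, 17) = 51895935. By the Bertrand ballot formula (Cycle Lemma / reflection principle), the number of orderings in which A is strictly ahead of B throughout is (p − q)/(p + q) · C(p + q, p) = (17 − 12)/(17 + 12) · 51895935 = 8947575.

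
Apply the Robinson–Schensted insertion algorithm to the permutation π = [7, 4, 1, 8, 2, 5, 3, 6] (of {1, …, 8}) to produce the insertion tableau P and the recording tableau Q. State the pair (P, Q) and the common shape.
P = [1, 2, 3, 6] / [4, 5] / [7, 8];  Q = [1, 4, 6, 8] / [2, 5] / [3, 7];  common shape = (4, 2, 2)

Row-insert the values π_1, π_2, … into P one at a time, bumping the leftmost entry strictly greater than the inserted value down to the next row. The recording tableau Q records, in position (i, j), the step at which that cell was added to P.
  Insert 7 (step 1): P = [7];  Q = [1]
  Insert 4 (step 2): P = [4] / [7];  Q = [1] / [2]
  Insert 1 (step 3): P = [1] / [4] / [7];  Q = [1] / [2] / [3]
  Insert 8 (step 4): P = [1, 8] / [4] / [7];  Q = [1, 4] / [2] / [3]
  Insert 2 (step 5): P = [1, 2] / [4, 8] / [7];  Q = [1, 4] / [2, 5] / [3]
  Insert 5 (step 6): P = [1, 2, 5] / [4, 8] / [7];  Q = [1, 4, 6] / [2, 5] / [3]
  Insert 3 (step 7): P = [1, 2, 3] / [4, 5] / [7, 8];  Q = [1, 4, 6] / [2, 5] / [3, 7]
  Insert 6 (step 8): P = [1, 2, 3, 6] / [4, 5] / [7, 8];  Q = [1, 4, 6, 8] / [2, 5] / [3, 7]
Final shape: (4, 2, 2).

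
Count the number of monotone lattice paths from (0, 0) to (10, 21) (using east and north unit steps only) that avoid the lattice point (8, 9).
Number of paths = 42139955

Total paths from (0, 0) to (10, 21): C(31, 10) = 44352165. Paths through (8, 9): (paths (0, 0) → (8, 9)) × (paths (8, 9) → (10, 21)) = C(17, 8) · C(14, 2) = 24310 · 91 = 2212210. Avoidance count = 44352165 − 2212210 = 42139955.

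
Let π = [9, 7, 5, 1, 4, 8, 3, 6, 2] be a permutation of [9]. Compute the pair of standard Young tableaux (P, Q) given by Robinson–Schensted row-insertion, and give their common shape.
P = [1, 2, 6] / [3, 8] / [4] / [5] / [7] / [9];  Q = [1, 5, 6] / [2, 8] / [3] / [4] / [7] / [9];  common shape = (3, 2, 1, 1, 1, 1)

Row-insert the values π_1, π_2, … into P one at a time, bumping the leftmost entry strictly greater than the inserted value down to the next row. The recording tableau Q records, in position (i, j), the step at which that cell was added to P.
  Insert 9 (step 1): P = [9];  Q = [1]
  Insert 7 (step 2): P = [7] / [9];  Q = [1] / [2]
  Insert 5 (step 3): P = [5] / [7] / [9];  Q = [1] / [2] / [3]
  Insert 1 (step 4): P = [1] / [5] / [7] / [9];  Q = [1] / [2] / [3] / [4]
  Insert 4 (step 5): P = [1, 4] / [5] / [7] / [9];  Q = [1, 5] / [2] / [3] / [4]
  Insert 8 (step 6): P = [1, 4, 8] / [5] / [7] / [9];  Q = [1, 5, 6] / [2] / [3] / [4]
  Insert 3 (step 7): P = [1, 3, 8] / [4] / [5] / [7] / [9];  Q = [1, 5, 6] / [2] / [3] / [4] / [7]
  Insert 6 (step 8): P = [1, 3, 6] / [4, 8] / [5] / [7] / [9];  Q = [1, 5, 6] / [2, 8] / [3] / [4] / [7]
  Insert 2 (step 9): P = [1, 2, 6] / [3, 8] / [4] / [5] / [7] / [9];  Q = [1, 5, 6] / [2, 8] / [3] / [4] / [7] / [9]
Final shape: (3, 2, 1, 1, 1, 1).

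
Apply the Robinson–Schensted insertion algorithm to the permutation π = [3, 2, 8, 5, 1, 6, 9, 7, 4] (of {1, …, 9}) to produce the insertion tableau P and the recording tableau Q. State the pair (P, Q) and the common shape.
P = [1, 4, 6, 7] / [2, 5, 9] / [3, 8];  Q = [1, 3, 6, 7] / [2, 4, 8] / [5, 9];  common shape = (4, 3, 2)

Row-insert the values π_1, π_2, … into P one at a time, bumping the leftmost entry strictly greater than the inserted value down to the next row. The recording tableau Q records, in position (i, j), the step at which that cell was added to P.
  Insert 3 (step 1): P = [3];  Q = [1]
  Insert 2 (step 2): P = [2] / [3];  Q = [1] / [2]
  Insert 8 (step 3): P = [2, 8] / [3];  Q = [1, 3] / [2]
  Insert 5 (step 4): P = [2, 5] / [3, 8];  Q = [1, 3] / [2, 4]
  Insert 1 (step 5): P = [1, 5] / [2, 8] / [3];  Q = [1, 3] / [2, 4] / [5]
  Insert 6 (step 6): P = [1, 5, 6] / [2, 8] / [3];  Q = [1, 3, 6] / [2, 4] / [5]
  Insert 9 (step 7): P = [1, 5, 6, 9] / [2, 8] / [3];  Q = [1, 3, 6, 7] / [2, 4] / [5]
  Insert 7 (step 8): P = [1, 5, 6, 7] / [2, 8, 9] / [3];  Q = [1, 3, 6, 7] / [2, 4, 8] / [5]
  Insert 4 (step 9): P = [1, 4, 6, 7] / [2, 5, 9] / [3, 8];  Q = [1, 3, 6, 7] / [2, 4, 8] / [5, 9]
Final shape: (4, 3, 2).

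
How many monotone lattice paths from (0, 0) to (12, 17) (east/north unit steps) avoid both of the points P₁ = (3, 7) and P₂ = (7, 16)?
Number of paths = 39854433

Inclusion–exclusion. Total paths: C(29, 12) = 51895935. Through P₁: C(10, 3)·C(19, 9) = 11085360. Through P₂: C(23, 7)·C(6, 5) = 1470942. Since P₁ is strictly southwest of P₂, a monotone path through both must visit P₁ then P₂; paths through both = C(10, 3)·C(13, 4)·C(6, 5) = 514800. Avoid both = 51895935 − 11085360 − 1470942 + 514800 = 39854433.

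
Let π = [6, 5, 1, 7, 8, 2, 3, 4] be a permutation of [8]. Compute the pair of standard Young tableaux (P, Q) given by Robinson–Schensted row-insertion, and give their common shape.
P = [1, 2, 3, 4] / [5, 7, 8] / [6];  Q = [1, 4, 5, 8] / [2, 6, 7] / [3];  common shape = (4, 3, 1)

Row-insert the values π_1, π_2, … into P one at a time, bumping the leftmost entry strictly greater than the inserted value down to the next row. The recording tableau Q records, in position (i, j), the step at which that cell was added to P.
  Insert 6 (step 1): P = [6];  Q = [1]
  Insert 5 (step 2): P = [5] / [6];  Q = [1] / [2]
  Insert 1 (step 3): P = [1] / [5] / [6];  Q = [1] / [2] / [3]
  Insert 7 (step 4): P = [1, 7] / [5] / [6];  Q = [1, 4] / [2] / [3]
  Insert 8 (step 5): P = [1, 7, 8] / [5] / [6];  Q = [1, 4, 5] / [2] / [3]
  Insert 2 (step 6): P = [1, 2, 8] / [5, 7] / [6];  Q = [1, 4, 5] / [2, 6] / [3]
  Insert 3 (step 7): P = [1, 2, 3] / [5, 7, 8] / [6];  Q = [1, 4, 5] / [2, 6, 7] / [3]
  Insert 4 (step 8): P = [1, 2, 3, 4] / [5, 7, 8] / [6];  Q = [1, 4, 5, 8] / [2, 6, 7] / [3]
Final shape: (4, 3, 1).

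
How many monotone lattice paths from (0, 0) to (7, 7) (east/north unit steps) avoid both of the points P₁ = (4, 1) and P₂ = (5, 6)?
Number of paths = 1716

Inclusion–exclusion. Total paths: C(14, 7) = 3432. Through P₁: C(5, 4)·C(9, 3) = 420. Through P₂: C(11, 5)·C(3, 2) = 1386. Since P₁ is strictly southwest of P₂, a monotone path through both must visit P₁ then P₂; paths through both = C(5, 4)·C(6, 1)·C(3, 2) = 90. Avoid both = 3432 − 420 − 1386 + 90 = 1716.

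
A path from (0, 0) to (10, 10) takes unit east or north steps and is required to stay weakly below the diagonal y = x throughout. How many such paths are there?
Number of paths = 16796

By the reflection principle (André's argument), the number of monotone paths to (10, 10) with n ≤ m that never go above y = x is C(20, 10) − C(20, 11) = 184756 − 167960 = 16796.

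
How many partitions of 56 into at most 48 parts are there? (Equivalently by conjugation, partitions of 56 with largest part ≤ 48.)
p(56, parts ≤ 48) = 526778

Use the recurrence p(n, m) = p(n, m−1) + p(n−m, m): either the largest part is < m (count p(n, m−1)) or the largest part is exactly m (remove one copy of m, count p(n−m, m)). With p(0, ·) = 1 this gives p(56, parts ≤ 48) = 526778. (By conjugating Young diagrams, this also counts partitions of 56 into at most 48 parts.)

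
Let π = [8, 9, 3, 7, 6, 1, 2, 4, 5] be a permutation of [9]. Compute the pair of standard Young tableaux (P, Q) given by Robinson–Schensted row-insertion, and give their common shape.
P = [1, 2, 4, 5] / [3, 6] / [7, 9] / [8];  Q = [1, 2, 8, 9] / [3, 4] / [5, 7] / [6];  common shape = (4, 2, 2, 1)

Row-insert the values π_1, π_2, … into P one at a time, bumping the leftmost entry strictly greater than the inserted value down to the next row. The recording tableau Q records, in position (i, j), the step at which that cell was added to P.
  Insert 8 (step 1): P = [8];  Q = [1]
  Insert 9 (step 2): P = [8, 9];  Q = [1, 2]
  Insert 3 (step 3): P = [3, 9] / [8];  Q = [1, 2] / [3]
  Insert 7 (step 4): P = [3, 7] / [8, 9];  Q = [1, 2] / [3, 4]
  Insert 6 (step 5): P = [3, 6] / [7, 9] / [8];  Q = [1, 2] / [3, 4] / [5]
  Insert 1 (step 6): P = [1, 6] / [3, 9] / [7] / [8];  Q = [1, 2] / [3, 4] / [5] / [6]
  Insert 2 (step 7): P = [1, 2] / [3, 6] / [7, 9] / [8];  Q = [1, 2] / [3, 4] / [5, 7] / [6]
  Insert 4 (step 8): P = [1, 2, 4] / [3, 6] / [7, 9] / [8];  Q = [1, 2, 8] / [3, 4] / [5, 7] / [6]
  Insert 5 (step 9): P = [1, 2, 4, 5] / [3, 6] / [7, 9] / [8];  Q = [1, 2, 8, 9] / [3, 4] / [5, 7] / [6]
Final shape: (4, 2, 2, 1).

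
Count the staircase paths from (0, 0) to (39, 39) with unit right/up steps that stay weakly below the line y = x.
C_39 = 680425371729975800390

These NE paths below the diagonal are counted by the Catalan number C_n = (1/(n + 1)) · C(2n, n). For n = 39: C_39 = (1/40) · C(78, 39) = 27217014869199032015600/40 = 680425371729975800390.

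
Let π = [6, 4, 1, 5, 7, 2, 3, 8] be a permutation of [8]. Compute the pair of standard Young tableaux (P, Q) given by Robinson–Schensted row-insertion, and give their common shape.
P = [1, 2, 3, 8] / [4, 5, 7] / [6];  Q = [1, 4, 5, 8] / [2, 6, 7] / [3];  common shape = (4, 3, 1)

Row-insert the values π_1, π_2, … into P one at a time, bumping the leftmost entry strictly greater than the inserted value down to the next row. The recording tableau Q records, in position (i, j), the step at which that cell was added to P.
  Insert 6 (step 1): P = [6];  Q = [1]
  Insert 4 (step 2): P = [4] / [6];  Q = [1] / [2]
  Insert 1 (step 3): P = [1] / [4] / [6];  Q = [1] / [2] / [3]
  Insert 5 (step 4): P = [1, 5] / [4] / [6];  Q = [1, 4] / [2] / [3]
  Insert 7 (step 5): P = [1, 5, 7] / [4] / [6];  Q = [1, 4, 5] / [2] / [3]
  Insert 2 (step 6): P = [1, 2, 7] / [4, 5] / [6];  Q = [1, 4, 5] / [2, 6] / [3]
  Insert 3 (step 7): P = [1, 2, 3] / [4, 5, 7] / [6];  Q = [1, 4, 5] / [2, 6, 7] / [3]
  Insert 8 (step 8): P = [1, 2, 3, 8] / [4, 5, 7] / [6];  Q = [1, 4, 5, 8] / [2, 6, 7] / [3]
Final shape: (4, 3, 1).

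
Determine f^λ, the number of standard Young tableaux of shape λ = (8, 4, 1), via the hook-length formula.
# SYT of shape (8, 4, 1) = 2574

Hook-length formula: f^λ = n! / Π hook(c), product over all cells c of the Young diagram. For λ = (8, 4, 1), n = 13 boxes. Hook lengths by row (left-to-right, top-to-bottom): [10, 8, 7, 6, 4, 3, 2, 1]; [5, 3, 2, 1]; [1]. Product of hooks = 2419200. So f^λ = 13! / 2419200 = 6227020800 / 2419200 = 2574.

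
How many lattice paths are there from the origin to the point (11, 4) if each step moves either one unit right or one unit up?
Number of paths = 1365

A monotone lattice path from (0, 0) to (11, 4) consists of 11 east steps and 4 north steps in some order, so it is determined by which 11 of the 15 steps are east. The count is C(15, 11) = 1365.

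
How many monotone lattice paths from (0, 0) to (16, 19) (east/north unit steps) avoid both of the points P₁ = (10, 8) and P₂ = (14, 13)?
Number of paths = 3111125766

Inclusion–exclusion. Total paths: C(35, 16) = 4059928950. Through P₁: C(18, 10)·C(17, 6) = 541549008. Through P₂: C(27, 14)·C(8, 2) = 561632400. Since P₁ is strictly southwest of P₂, a monotone path through both must visit P₁ then P₂; paths through both = C(18, 10)·C(9, 4)·C(8, 2) = 154378224. Avoid both = 4059928950 − 541549008 − 561632400 + 154378224 = 3111125766.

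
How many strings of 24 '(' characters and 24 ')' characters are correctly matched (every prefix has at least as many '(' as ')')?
C_24 = 1289904147324

These balanced parentheses are counted by the Catalan number C_n = (1/(n + 1)) · C(2n, n). For n = 24: C_24 = (1/25) · C(48, 24) = 32247603683100/25 = 1289904147324.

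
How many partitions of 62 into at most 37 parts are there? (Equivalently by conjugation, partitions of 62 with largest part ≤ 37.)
p(62, parts ≤ 37) = 1292818

Use the recurrence p(n, m) = p(n, m−1) + p(n−m, m): either the largest part is < m (count p(n, m−1)) or the largest part is exactly m (remove one copy of m, count p(n−m, m)). With p(0, ·) = 1 this gives p(62, parts ≤ 37) = 1292818. (By conjugating Young diagrams, this also counts partitions of 62 into at most 37 parts.)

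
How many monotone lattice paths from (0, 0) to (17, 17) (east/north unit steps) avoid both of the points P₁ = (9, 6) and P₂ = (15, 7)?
Number of paths = 1946374716

Inclusion–exclusion. Total paths: C(34, 17) = 2333606220. Through P₁: C(15, 9)·C(19, 8) = 378287910. Through P₂: C(22, 15)·C(12, 2) = 11255904. Since P₁ is strictly southwest of P₂, a monotone path through both must visit P₁ then P₂; paths through both = C(15, 9)·C(7, 6)·C(12, 2) = 2312310. Avoid both = 2333606220 − 378287910 − 11255904 + 2312310 = 1946374716.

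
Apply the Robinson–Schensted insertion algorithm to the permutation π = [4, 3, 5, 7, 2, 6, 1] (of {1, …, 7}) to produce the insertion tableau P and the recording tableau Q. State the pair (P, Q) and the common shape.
P = [1, 5, 6] / [2, 7] / [3] / [4];  Q = [1, 3, 4] / [2, 6] / [5] / [7];  common shape = (3, 2, 1, 1)

Row-insert the values π_1, π_2, … into P one at a time, bumping the leftmost entry strictly greater than the inserted value down to the next row. The recording tableau Q records, in position (i, j), the step at which that cell was added to P.
  Insert 4 (step 1): P = [4];  Q = [1]
  Insert 3 (step 2): P = [3] / [4];  Q = [1] / [2]
  Insert 5 (step 3): P = [3, 5] / [4];  Q = [1, 3] / [2]
  Insert 7 (step 4): P = [3, 5, 7] / [4];  Q = [1, 3, 4] / [2]
  Insert 2 (step 5): P = [2, 5, 7] / [3] / [4];  Q = [1, 3, 4] / [2] / [5]
  Insert 6 (step 6): P = [2, 5, 6] / [3, 7] / [4];  Q = [1, 3, 4] / [2, 6] / [5]
  Insert 1 (step 7): P = [1, 5, 6] / [2, 7] / [3] / [4];  Q = [1, 3, 4] / [2, 6] / [5] / [7]
Final shape: (3, 2, 1, 1).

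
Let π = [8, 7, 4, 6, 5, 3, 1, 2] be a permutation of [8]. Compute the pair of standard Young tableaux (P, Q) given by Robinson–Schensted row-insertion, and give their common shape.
P = [1, 2] / [3, 5] / [4] / [6] / [7] / [8];  Q = [1, 4] / [2, 8] / [3] / [5] / [6] / [7];  common shape = (2, 2, 1, 1, 1, 1)

Row-insert the values π_1, π_2, … into P one at a time, bumping the leftmost entry strictly greater than the inserted value down to the next row. The recording tableau Q records, in position (i, j), the step at which that cell was added to P.
  Insert 8 (step 1): P = [8];  Q = [1]
  Insert 7 (step 2): P = [7] / [8];  Q = [1] / [2]
  Insert 4 (step 3): P = [4] / [7] / [8];  Q = [1] / [2] / [3]
  Insert 6 (step 4): P = [4, 6] / [7] / [8];  Q = [1, 4] / [2] / [3]
  Insert 5 (step 5): P = [4, 5] / [6] / [7] / [8];  Q = [1, 4] / [2] / [3] / [5]
  Insert 3 (step 6): P = [3, 5] / [4] / [6] / [7] / [8];  Q = [1, 4] / [2] / [3] / [5] / [6]
  Insert 1 (step 7): P = [1, 5] / [3] / [4] / [6] / [7] / [8];  Q = [1, 4] / [2] / [3] / [5] / [6] / [7]
  Insert 2 (step 8): P = [1, 2] / [3, 5] / [4] / [6] / [7] / [8];  Q = [1, 4] / [2, 8] / [3] / [5] / [6] / [7]
Final shape: (2, 2, 1, 1, 1, 1).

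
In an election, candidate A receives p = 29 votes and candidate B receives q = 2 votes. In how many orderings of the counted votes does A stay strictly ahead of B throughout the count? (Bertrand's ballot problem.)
Strict-lead orderings = 405

Total orderings of the 31 votes with 29 for A: C(31, 29) = 465. By the Bertrand ballot formula (Cycle Lemma / reflection principle), the number of orderings in which A is strictly ahead of B throughout is (p − q)/(p + q) · C(p + q, p) = (29 − 2)/(29 + 2) · 465 = 405.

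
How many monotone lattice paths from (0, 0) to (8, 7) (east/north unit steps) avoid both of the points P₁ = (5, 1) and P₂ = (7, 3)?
Number of paths = 5511

Inclusion–exclusion. Total paths: C(15, 8) = 6435. Through P₁: C(6, 5)·C(9, 3) = 504. Through P₂: C(10, 7)·C(5, 1) = 600. Since P₁ is strictly southwest of P₂, a monotone path through both must visit P₁ then P₂; paths through both = C(6, 5)·C(4, 2)·C(5, 1) = 180. Avoid both = 6435 − 504 − 600 + 180 = 5511.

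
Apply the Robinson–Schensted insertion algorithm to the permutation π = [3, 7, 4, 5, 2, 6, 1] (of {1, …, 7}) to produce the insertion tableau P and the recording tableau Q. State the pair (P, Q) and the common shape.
P = [1, 4, 5, 6] / [2] / [3] / [7];  Q = [1, 2, 4, 6] / [3] / [5] / [7];  common shape = (4, 1, 1, 1)

Row-insert the values π_1, π_2, … into P one at a time, bumping the leftmost entry strictly greater than the inserted value down to the next row. The recording tableau Q records, in position (i, j), the step at which that cell was added to P.
  Insert 3 (step 1): P = [3];  Q = [1]
  Insert 7 (step 2): P = [3, 7];  Q = [1, 2]
  Insert 4 (step 3): P = [3, 4] / [7];  Q = [1, 2] / [3]
  Insert 5 (step 4): P = [3, 4, 5] / [7];  Q = [1, 2, 4] / [3]
  Insert 2 (step 5): P = [2, 4, 5] / [3] / [7];  Q = [1, 2, 4] / [3] / [5]
  Insert 6 (step 6): P = [2, 4, 5, 6] / [3] / [7];  Q = [1, 2, 4, 6] / [3] / [5]
  Insert 1 (step 7): P = [1, 4, 5, 6] / [2] / [3] / [7];  Q = [1, 2, 4, 6] / [3] / [5] / [7]
Final shape: (4, 1, 1, 1).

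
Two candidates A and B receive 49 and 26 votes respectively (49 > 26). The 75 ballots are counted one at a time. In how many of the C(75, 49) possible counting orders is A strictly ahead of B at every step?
Strict-lead orderings = 31013758570421142396

Total orderings of the 75 votes with 49 for A: C(75, 49) = 101131821425286333900. By the Bertrand ballot formula (Cycle Lemma / reflection principle), the number of orderings in which A is strictly ahead of B throughout is (p − q)/(p + q) · C(p + q, p) = (49 − 26)/(49 + 26) · 101131821425286333900 = 31013758570421142396.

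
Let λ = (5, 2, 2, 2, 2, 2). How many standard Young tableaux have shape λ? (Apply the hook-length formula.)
# SYT of shape (5, 2, 2, 2, 2, 2) = 28028

Hook-length formula: f^λ = n! / Π hook(c), product over all cells c of the Young diagram. For λ = (5, 2, 2, 2, 2, 2), n = 15 boxes. Hook lengths by row (left-to-right, top-to-bottom): [10, 9, 3, 2, 1]; [6, 5]; [5, 4]; [4, 3]; [3, 2]; [2, 1]. Product of hooks = 46656000. So f^λ = 15! / 46656000 = 1307674368000 / 46656000 = 28028.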